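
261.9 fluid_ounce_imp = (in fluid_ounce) 251.6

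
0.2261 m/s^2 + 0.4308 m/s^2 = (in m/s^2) 0.6569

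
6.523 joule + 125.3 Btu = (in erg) 1.322e+12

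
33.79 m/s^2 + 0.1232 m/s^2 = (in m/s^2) 33.91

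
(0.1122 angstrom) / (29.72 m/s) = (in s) 3.775e-13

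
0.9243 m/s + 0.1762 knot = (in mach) 0.002981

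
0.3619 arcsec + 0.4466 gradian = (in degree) 0.402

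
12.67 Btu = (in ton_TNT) 3.195e-06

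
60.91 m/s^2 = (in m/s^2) 60.91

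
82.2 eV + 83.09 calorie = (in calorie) 83.09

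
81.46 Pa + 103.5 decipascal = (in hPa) 0.9181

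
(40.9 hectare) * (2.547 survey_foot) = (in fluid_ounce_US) 1.074e+10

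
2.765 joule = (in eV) 1.726e+19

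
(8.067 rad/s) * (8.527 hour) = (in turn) 3.941e+04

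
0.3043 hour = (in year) 3.474e-05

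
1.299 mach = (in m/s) 442.3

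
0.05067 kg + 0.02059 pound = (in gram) 60.01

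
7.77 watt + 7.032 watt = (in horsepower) 0.01985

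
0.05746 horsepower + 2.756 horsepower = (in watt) 2098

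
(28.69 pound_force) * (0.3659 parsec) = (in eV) 8.993e+36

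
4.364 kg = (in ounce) 153.9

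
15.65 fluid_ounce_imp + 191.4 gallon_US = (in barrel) 4.56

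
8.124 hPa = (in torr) 6.094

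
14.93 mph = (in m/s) 6.674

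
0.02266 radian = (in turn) 0.003606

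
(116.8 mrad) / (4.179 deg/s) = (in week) 2.648e-06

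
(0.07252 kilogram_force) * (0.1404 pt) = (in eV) 2.199e+14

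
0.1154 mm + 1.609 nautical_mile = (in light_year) 3.15e-13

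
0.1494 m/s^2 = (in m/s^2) 0.1494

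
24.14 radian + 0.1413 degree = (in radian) 24.14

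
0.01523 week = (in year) 0.0002921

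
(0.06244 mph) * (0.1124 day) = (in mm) 2.711e+05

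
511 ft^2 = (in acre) 0.01173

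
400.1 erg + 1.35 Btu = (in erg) 1.424e+10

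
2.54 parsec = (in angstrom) 7.838e+26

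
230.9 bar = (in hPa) 2.309e+05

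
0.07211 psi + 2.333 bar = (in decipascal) 2.338e+06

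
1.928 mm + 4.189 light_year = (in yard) 4.334e+16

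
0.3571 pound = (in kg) 0.162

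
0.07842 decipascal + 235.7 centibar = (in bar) 2.357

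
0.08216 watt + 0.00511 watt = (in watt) 0.08727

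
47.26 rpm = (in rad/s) 4.949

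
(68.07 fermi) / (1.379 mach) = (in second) 1.45e-16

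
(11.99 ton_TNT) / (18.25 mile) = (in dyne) 1.708e+11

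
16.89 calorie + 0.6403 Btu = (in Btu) 0.7073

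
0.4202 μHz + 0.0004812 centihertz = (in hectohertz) 5.232e-08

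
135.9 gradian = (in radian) 2.135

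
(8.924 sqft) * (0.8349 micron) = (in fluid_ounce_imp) 0.02436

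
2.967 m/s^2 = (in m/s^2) 2.967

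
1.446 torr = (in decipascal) 1928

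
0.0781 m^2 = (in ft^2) 0.8407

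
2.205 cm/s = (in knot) 0.04286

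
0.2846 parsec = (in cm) 8.782e+17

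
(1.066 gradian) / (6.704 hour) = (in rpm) 6.625e-06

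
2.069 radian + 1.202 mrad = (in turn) 0.3295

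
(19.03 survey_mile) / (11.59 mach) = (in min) 0.1293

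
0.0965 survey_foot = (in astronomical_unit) 1.966e-13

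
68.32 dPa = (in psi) 0.0009909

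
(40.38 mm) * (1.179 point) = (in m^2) 1.68e-05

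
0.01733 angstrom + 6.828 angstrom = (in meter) 6.845e-10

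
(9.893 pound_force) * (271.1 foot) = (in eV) 2.27e+22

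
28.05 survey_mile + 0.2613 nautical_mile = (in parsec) 1.479e-12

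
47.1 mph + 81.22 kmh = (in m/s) 43.62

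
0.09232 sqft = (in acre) 2.119e-06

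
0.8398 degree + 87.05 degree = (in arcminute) 5273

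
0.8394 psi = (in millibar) 57.87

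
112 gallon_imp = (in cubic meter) 0.5092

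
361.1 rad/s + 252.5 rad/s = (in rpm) 5859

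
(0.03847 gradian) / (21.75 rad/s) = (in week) 4.594e-11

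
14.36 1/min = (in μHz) 2.393e+05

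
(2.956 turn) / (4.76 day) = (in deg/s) 0.002588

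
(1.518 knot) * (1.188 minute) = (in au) 3.721e-10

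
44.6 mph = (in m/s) 19.94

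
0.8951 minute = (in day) 0.0006216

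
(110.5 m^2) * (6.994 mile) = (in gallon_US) 3.286e+08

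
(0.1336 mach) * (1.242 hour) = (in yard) 2.224e+05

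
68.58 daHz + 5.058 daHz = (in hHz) 7.364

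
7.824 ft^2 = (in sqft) 7.824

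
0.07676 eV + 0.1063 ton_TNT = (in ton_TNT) 0.1063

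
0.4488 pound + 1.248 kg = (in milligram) 1.452e+06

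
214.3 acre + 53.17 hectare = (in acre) 345.7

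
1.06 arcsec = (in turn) 8.179e-07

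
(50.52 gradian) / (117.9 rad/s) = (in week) 1.113e-08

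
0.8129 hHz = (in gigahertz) 8.129e-08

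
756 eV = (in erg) 1.211e-09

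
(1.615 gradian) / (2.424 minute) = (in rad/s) 0.0001744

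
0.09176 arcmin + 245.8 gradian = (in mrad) 3861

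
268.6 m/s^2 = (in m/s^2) 268.6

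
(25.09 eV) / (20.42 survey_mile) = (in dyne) 1.223e-17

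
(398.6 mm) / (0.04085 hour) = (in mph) 0.006063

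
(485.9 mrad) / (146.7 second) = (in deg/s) 0.1898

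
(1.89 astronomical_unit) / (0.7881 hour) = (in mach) 2.927e+05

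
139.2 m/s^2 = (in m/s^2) 139.2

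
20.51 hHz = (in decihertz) 2.051e+04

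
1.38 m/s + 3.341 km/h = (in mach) 0.006778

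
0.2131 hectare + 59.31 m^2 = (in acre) 0.5412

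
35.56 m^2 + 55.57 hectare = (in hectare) 55.57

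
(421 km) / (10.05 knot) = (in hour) 22.62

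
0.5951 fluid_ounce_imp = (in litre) 0.01691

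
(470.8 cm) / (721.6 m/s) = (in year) 2.069e-10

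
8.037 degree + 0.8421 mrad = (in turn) 0.02246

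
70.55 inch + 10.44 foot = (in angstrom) 4.974e+10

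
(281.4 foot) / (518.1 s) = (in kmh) 0.596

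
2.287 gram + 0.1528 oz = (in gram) 6.619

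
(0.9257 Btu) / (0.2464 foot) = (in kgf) 1326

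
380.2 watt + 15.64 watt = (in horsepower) 0.5308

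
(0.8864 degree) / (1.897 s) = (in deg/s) 0.4673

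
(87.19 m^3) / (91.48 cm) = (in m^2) 95.31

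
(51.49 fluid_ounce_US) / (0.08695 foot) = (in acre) 1.42e-05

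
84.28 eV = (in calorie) 3.227e-18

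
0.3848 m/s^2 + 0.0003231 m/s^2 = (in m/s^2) 0.3851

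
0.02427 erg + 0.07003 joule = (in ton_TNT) 1.674e-11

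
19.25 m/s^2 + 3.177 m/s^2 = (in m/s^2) 22.43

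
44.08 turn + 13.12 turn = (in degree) 2.059e+04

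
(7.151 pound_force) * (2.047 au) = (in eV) 6.08e+31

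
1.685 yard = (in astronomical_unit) 1.03e-11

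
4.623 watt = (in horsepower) 0.0062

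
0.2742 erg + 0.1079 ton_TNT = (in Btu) 4.279e+05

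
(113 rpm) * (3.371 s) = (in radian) 39.89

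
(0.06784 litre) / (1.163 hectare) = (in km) 5.833e-12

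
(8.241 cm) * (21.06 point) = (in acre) 1.513e-07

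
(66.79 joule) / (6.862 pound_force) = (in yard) 2.393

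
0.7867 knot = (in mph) 0.9053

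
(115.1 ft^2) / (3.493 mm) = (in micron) 3.061e+09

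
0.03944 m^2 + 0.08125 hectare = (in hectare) 0.08125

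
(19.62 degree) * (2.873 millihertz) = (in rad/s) 0.0009838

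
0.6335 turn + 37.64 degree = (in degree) 265.7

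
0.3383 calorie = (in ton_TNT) 3.383e-10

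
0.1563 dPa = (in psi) 2.267e-06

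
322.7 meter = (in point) 9.147e+05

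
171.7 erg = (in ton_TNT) 4.104e-15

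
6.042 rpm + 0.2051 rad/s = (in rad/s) 0.8378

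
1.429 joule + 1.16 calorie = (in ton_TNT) 1.502e-09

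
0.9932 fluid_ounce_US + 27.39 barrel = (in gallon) 1150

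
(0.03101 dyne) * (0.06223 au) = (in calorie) 690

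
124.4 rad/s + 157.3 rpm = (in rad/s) 140.9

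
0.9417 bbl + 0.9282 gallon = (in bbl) 0.9638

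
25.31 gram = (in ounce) 0.8928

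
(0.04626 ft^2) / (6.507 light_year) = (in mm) 6.981e-17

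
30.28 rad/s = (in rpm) 289.2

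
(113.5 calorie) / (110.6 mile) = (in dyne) 266.8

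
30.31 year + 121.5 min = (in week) 1580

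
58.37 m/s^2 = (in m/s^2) 58.37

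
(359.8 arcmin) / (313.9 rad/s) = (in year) 1.057e-11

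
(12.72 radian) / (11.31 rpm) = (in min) 0.179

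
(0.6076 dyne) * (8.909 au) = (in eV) 5.054e+25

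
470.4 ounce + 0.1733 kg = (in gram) 1.351e+04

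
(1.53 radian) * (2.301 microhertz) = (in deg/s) 0.0002017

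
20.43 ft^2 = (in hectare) 0.0001898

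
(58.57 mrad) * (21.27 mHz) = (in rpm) 0.0119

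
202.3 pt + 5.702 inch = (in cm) 21.62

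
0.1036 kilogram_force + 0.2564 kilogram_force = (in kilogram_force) 0.36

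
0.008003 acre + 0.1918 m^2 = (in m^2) 32.58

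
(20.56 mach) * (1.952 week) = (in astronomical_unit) 0.05525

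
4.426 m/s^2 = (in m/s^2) 4.426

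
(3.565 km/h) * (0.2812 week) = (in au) 1.126e-06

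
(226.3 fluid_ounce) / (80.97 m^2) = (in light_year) 8.737e-21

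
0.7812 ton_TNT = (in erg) 3.269e+16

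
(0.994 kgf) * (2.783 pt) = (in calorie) 0.002287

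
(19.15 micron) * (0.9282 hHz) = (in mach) 5.22e-06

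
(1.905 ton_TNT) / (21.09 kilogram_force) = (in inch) 1.517e+09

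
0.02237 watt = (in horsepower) 3e-05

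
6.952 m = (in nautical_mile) 0.003754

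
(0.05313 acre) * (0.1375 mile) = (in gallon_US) 1.257e+07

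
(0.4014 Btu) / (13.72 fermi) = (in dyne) 3.087e+21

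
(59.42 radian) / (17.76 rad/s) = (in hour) 0.0009294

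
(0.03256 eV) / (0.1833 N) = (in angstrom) 2.846e-10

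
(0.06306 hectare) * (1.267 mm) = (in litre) 799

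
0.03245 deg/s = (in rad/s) 0.0005664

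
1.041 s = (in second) 1.041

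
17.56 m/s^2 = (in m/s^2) 17.56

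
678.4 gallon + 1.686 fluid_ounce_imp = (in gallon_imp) 564.9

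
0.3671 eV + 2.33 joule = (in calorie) 0.5569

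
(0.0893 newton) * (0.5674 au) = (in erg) 7.58e+16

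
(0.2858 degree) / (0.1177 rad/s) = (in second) 0.04238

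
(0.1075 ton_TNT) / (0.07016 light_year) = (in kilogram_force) 6.91e-08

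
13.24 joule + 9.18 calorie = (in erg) 5.165e+08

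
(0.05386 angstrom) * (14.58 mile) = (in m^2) 1.264e-07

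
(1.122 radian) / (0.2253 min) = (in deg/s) 4.756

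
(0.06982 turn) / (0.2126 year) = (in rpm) 6.248e-07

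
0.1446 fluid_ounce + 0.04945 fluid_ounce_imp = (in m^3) 5.681e-06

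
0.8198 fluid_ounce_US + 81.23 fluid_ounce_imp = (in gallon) 0.6161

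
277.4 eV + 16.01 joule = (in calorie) 3.826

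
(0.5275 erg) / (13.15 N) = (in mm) 4.011e-06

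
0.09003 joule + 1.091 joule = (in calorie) 0.2823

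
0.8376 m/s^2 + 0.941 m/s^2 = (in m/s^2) 1.779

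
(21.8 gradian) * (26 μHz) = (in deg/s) 0.0005101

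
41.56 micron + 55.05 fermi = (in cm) 0.004156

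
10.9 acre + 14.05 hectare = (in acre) 45.62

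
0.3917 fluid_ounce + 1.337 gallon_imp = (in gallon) 1.609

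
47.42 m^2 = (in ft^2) 510.4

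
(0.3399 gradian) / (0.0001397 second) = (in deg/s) 2190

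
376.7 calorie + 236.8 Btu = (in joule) 2.514e+05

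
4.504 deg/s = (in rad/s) 0.07861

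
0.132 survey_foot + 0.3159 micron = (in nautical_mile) 2.172e-05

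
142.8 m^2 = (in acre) 0.03529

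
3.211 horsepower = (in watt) 2394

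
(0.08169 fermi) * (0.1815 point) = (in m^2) 5.231e-21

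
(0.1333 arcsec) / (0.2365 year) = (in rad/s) 8.665e-14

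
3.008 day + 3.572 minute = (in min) 4335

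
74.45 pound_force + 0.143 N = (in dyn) 3.313e+07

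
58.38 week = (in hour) 9808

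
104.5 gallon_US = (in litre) 395.6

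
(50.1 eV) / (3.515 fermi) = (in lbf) 0.0005134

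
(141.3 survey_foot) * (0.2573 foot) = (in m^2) 3.378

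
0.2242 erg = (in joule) 2.242e-08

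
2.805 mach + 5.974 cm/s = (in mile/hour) 2137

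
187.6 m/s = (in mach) 0.551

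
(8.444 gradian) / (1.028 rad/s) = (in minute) 0.00215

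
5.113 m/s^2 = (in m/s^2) 5.113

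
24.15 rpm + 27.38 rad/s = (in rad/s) 29.91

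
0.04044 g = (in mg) 40.44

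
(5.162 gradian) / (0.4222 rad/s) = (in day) 2.223e-06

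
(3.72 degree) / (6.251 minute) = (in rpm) 0.001653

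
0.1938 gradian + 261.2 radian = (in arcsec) 5.388e+07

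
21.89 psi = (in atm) 1.49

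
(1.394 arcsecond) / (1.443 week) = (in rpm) 7.395e-11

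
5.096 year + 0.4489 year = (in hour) 4.857e+04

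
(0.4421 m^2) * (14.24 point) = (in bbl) 0.01397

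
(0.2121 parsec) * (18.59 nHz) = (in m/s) 1.217e+08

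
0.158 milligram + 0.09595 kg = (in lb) 0.2115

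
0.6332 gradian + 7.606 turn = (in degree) 2739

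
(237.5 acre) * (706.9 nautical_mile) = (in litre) 1.258e+15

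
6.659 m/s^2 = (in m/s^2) 6.659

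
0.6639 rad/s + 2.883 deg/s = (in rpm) 6.82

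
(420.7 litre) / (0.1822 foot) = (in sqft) 81.54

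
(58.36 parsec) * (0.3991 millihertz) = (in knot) 1.397e+15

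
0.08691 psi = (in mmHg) 4.495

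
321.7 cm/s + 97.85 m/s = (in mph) 226.1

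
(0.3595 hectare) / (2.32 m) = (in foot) 5084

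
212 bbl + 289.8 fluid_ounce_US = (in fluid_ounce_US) 1.14e+06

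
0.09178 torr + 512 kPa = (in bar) 5.12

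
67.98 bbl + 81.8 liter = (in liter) 1.089e+04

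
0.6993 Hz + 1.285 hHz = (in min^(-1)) 7752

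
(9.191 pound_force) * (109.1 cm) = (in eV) 2.784e+20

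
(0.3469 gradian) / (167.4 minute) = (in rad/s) 5.425e-07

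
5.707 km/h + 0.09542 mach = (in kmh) 122.7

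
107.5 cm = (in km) 0.001075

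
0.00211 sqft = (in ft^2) 0.00211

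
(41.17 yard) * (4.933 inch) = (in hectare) 0.0004717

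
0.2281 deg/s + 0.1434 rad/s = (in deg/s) 8.444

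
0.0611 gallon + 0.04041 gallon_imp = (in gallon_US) 0.1096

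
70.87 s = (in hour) 0.01969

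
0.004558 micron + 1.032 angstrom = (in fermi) 4.661e+06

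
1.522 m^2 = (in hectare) 0.0001522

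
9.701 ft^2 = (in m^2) 0.9013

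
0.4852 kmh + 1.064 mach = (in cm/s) 3.624e+04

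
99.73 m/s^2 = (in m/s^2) 99.73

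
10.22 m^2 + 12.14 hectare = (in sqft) 1.307e+06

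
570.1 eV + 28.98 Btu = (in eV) 1.908e+23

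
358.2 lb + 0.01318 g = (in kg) 162.5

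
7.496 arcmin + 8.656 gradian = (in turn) 0.02199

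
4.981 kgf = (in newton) 48.85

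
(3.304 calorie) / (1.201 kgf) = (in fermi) 1.174e+15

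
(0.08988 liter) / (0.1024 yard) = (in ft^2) 0.01033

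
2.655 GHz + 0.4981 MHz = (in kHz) 2.655e+06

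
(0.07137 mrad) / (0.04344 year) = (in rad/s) 5.21e-11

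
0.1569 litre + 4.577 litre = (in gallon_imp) 1.041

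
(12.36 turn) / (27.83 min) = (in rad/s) 0.04651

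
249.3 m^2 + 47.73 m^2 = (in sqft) 3197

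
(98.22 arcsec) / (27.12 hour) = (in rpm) 4.658e-08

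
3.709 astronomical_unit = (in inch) 2.184e+13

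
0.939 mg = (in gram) 0.000939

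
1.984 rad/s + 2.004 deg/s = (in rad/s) 2.019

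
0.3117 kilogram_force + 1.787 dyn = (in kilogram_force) 0.3117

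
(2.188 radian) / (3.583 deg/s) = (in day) 0.000405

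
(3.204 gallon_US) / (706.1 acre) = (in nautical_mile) 2.292e-12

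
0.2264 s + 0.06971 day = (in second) 6023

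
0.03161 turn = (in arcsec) 4.097e+04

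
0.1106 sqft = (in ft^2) 0.1106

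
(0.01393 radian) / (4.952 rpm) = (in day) 3.109e-07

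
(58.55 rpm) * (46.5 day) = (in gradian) 1.568e+09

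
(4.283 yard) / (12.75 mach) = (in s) 0.0009021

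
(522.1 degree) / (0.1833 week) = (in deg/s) 0.00471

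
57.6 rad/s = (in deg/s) 3300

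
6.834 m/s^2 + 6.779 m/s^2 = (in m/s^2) 13.61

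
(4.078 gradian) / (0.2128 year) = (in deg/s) 5.469e-07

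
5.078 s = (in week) 8.396e-06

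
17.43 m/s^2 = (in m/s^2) 17.43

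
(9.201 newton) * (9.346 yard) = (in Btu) 0.07453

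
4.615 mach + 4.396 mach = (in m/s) 3068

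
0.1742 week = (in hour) 29.27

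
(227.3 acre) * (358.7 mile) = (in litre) 5.31e+14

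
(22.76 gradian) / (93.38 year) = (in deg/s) 6.956e-09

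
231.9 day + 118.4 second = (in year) 0.6353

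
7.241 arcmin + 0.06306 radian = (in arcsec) 1.344e+04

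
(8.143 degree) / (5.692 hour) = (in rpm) 6.623e-05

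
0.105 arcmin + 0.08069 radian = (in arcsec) 1.665e+04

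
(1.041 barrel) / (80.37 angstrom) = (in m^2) 2.059e+07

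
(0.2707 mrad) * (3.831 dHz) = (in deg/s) 0.005942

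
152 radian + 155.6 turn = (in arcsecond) 2.33e+08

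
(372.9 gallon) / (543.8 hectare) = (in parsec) 8.412e-24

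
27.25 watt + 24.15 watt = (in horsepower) 0.06893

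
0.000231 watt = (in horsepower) 3.098e-07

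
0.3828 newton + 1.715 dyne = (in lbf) 0.08606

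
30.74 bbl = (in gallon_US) 1291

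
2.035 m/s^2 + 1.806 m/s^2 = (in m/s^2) 3.841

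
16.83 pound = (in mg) 7.634e+06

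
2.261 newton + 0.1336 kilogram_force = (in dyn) 3.571e+05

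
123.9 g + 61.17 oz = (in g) 1858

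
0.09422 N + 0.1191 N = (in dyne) 2.133e+04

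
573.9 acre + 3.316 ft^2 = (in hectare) 232.2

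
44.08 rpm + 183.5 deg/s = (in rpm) 74.66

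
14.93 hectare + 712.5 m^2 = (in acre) 37.07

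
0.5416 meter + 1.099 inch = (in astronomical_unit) 3.807e-12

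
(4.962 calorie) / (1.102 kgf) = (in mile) 0.001194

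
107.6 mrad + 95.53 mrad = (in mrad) 203.1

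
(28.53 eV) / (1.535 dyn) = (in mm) 2.978e-10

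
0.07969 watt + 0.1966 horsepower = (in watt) 146.7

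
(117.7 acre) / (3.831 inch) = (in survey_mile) 3042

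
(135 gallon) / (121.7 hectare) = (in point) 0.00119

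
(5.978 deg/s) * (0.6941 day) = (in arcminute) 2.151e+07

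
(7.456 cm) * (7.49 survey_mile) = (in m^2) 898.7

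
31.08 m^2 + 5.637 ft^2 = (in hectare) 0.00316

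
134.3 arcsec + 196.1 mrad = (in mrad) 196.8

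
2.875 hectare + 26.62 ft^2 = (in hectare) 2.875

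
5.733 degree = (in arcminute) 344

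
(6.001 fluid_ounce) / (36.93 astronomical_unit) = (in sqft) 3.458e-16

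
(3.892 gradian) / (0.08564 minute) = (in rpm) 0.1136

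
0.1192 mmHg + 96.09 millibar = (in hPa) 96.25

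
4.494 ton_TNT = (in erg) 1.88e+17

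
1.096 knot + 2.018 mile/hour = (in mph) 3.279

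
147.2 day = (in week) 21.03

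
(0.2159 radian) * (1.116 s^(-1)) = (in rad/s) 0.2409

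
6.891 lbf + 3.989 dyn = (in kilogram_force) 3.126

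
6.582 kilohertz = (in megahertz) 0.006582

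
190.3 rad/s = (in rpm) 1817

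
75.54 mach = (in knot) 5e+04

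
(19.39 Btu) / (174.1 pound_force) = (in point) 7.488e+04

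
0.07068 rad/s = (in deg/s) 4.05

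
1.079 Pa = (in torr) 0.008093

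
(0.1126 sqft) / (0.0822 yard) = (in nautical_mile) 7.515e-05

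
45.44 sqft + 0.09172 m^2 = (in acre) 0.001066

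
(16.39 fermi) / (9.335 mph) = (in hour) 1.091e-18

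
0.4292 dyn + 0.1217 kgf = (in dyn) 1.193e+05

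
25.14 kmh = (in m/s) 6.983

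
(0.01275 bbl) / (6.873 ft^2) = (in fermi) 3.175e+12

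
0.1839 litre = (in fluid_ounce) 6.218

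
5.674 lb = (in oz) 90.78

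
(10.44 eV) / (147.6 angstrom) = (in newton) 1.133e-10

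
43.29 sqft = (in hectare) 0.0004022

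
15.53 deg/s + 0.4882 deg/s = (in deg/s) 16.02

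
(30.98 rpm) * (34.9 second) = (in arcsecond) 2.335e+07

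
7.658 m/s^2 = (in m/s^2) 7.658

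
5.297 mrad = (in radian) 0.005297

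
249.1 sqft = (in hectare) 0.002314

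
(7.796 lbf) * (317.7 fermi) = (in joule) 1.102e-11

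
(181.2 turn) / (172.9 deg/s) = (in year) 1.196e-05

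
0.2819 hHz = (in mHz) 2.819e+04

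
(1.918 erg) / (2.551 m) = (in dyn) 0.007519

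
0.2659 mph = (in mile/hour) 0.2659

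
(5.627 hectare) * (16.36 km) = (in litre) 9.206e+11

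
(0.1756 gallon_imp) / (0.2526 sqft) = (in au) 2.274e-13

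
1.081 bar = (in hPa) 1081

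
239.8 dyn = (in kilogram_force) 0.0002445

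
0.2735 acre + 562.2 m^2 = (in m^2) 1669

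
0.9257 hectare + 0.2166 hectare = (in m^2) 1.142e+04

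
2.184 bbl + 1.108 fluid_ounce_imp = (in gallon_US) 91.74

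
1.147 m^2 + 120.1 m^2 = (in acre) 0.02996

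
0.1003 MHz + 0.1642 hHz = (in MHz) 0.1003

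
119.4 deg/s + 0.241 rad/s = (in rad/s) 2.325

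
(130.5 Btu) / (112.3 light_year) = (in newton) 1.296e-13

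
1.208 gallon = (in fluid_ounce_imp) 160.9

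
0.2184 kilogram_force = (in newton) 2.142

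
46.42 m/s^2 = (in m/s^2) 46.42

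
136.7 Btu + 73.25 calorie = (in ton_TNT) 3.454e-05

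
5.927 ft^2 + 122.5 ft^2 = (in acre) 0.002948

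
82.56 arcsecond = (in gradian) 0.02548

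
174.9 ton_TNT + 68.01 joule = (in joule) 7.318e+11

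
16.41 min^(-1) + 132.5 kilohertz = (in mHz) 1.325e+08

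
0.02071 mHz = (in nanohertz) 2.071e+04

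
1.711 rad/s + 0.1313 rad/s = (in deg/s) 105.6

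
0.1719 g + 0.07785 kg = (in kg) 0.07802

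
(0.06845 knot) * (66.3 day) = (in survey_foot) 6.618e+05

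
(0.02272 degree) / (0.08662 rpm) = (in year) 1.386e-09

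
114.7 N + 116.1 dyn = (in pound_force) 25.79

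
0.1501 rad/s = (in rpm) 1.433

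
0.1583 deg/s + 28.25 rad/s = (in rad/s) 28.25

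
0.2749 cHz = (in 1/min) 0.1649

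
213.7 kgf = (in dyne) 2.096e+08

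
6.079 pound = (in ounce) 97.26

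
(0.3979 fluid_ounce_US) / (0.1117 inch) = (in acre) 1.025e-06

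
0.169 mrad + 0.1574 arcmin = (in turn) 3.418e-05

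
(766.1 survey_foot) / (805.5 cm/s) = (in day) 0.0003355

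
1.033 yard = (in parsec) 3.061e-17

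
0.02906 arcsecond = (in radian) 1.409e-07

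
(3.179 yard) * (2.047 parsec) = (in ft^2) 1.976e+18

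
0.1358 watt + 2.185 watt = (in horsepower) 0.003112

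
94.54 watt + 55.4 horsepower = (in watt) 4.141e+04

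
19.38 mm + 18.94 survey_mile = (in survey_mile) 18.94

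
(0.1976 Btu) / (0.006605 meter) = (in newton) 3.156e+04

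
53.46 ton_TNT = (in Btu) 2.12e+08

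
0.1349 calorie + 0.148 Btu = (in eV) 9.781e+20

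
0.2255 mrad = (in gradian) 0.01436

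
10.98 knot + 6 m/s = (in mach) 0.03421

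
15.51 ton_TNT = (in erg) 6.489e+17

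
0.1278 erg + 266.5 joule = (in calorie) 63.7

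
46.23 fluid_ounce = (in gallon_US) 0.3612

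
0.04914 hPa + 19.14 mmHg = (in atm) 0.02523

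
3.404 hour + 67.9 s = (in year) 0.0003907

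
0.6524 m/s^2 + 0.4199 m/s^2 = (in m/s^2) 1.072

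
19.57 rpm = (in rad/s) 2.049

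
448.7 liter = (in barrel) 2.822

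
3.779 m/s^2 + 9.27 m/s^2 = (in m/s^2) 13.05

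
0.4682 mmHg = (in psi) 0.009053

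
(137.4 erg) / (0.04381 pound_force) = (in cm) 0.007051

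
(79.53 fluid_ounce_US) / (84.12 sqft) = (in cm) 0.0301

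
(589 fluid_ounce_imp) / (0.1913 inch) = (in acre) 0.0008511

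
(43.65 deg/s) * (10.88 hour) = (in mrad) 2.984e+07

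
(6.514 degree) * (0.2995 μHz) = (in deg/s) 1.951e-06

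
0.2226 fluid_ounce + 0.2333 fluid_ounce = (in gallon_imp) 0.002966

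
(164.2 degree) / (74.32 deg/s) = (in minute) 0.03682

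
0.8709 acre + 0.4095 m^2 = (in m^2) 3525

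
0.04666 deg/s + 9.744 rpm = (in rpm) 9.752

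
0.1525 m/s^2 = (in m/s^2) 0.1525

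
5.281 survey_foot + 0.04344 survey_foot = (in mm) 1623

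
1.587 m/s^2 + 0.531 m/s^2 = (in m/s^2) 2.118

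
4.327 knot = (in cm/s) 222.6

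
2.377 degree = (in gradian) 2.641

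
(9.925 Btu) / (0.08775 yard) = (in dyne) 1.305e+10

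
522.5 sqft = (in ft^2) 522.5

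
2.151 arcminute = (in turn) 9.958e-05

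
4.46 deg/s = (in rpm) 0.7433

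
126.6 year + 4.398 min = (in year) 126.6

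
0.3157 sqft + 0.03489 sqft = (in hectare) 3.257e-06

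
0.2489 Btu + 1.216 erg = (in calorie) 62.76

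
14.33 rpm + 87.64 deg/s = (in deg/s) 173.6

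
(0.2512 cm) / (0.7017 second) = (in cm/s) 0.358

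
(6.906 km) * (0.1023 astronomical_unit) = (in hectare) 1.057e+10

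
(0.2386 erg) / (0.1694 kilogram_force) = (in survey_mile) 8.925e-12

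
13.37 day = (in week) 1.91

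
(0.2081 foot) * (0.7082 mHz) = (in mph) 0.0001005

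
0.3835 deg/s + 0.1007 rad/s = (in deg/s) 6.153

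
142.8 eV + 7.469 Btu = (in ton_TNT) 1.883e-06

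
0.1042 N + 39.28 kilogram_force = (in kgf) 39.29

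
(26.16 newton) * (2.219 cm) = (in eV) 3.623e+18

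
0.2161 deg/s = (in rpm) 0.03602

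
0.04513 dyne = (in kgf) 4.602e-08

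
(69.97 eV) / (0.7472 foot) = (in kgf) 5.019e-18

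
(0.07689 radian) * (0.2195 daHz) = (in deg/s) 9.67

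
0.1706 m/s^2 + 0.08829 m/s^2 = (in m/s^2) 0.2589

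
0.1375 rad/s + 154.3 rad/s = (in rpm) 1475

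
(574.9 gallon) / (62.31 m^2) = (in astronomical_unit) 2.335e-13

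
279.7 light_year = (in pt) 7.501e+21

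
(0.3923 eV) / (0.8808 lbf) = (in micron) 1.604e-14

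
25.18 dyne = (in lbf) 5.661e-05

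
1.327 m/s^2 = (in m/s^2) 1.327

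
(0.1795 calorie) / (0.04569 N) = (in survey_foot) 53.93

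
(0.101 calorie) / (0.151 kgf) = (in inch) 11.24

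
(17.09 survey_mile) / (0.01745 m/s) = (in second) 1.576e+06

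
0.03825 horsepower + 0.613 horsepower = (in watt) 485.6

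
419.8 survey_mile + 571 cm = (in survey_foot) 2.217e+06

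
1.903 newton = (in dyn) 1.903e+05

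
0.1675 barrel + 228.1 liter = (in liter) 254.7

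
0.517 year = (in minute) 2.717e+05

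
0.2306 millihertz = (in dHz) 0.002306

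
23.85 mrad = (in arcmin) 81.99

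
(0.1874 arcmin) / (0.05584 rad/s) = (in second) 0.0009762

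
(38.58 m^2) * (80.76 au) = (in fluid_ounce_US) 1.576e+19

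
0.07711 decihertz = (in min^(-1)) 0.4627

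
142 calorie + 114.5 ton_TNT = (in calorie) 1.145e+11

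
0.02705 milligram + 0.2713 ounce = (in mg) 7691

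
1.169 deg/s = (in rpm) 0.1948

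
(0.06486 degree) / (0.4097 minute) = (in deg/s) 0.002639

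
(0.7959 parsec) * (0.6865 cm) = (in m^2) 1.686e+14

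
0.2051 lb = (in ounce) 3.282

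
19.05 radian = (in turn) 3.032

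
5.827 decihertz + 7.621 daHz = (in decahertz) 7.679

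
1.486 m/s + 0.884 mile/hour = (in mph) 4.208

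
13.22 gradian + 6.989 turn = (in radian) 44.12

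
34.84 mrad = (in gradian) 2.218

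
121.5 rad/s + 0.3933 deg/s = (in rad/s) 121.5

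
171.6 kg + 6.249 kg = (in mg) 1.778e+08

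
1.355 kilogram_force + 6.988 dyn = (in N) 13.29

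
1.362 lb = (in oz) 21.79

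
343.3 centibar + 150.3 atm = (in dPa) 1.557e+08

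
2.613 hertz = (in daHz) 0.2613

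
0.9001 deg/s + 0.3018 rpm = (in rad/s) 0.04731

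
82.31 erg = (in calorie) 1.967e-06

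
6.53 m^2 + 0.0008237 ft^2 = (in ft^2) 70.29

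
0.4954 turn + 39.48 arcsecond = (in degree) 178.4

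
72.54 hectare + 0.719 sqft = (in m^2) 7.254e+05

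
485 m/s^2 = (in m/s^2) 485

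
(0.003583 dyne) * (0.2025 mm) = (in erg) 7.256e-05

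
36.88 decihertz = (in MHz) 3.688e-06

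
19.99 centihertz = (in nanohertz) 1.999e+08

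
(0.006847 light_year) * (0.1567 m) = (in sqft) 1.093e+14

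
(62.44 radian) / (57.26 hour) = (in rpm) 0.002893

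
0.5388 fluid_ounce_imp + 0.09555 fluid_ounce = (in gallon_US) 0.004791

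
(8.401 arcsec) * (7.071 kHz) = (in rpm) 2.75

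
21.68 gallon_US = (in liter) 82.07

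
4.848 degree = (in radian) 0.08461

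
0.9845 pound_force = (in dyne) 4.379e+05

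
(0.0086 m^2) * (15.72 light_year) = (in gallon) 3.379e+17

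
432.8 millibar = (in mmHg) 324.6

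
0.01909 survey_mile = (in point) 8.709e+04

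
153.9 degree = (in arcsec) 5.54e+05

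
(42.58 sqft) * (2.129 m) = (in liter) 8422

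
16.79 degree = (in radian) 0.293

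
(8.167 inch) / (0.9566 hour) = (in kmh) 0.0002169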